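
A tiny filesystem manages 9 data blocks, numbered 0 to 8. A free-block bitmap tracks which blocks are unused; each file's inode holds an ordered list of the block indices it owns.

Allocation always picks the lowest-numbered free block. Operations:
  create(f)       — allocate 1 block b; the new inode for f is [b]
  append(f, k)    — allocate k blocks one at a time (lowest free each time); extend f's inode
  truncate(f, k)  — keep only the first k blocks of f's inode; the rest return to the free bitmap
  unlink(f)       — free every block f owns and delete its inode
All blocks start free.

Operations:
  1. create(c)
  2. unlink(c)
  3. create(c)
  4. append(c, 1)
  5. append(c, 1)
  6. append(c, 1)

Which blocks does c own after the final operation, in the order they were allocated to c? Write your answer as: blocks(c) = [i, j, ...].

create(c): bitmap=F........ | c=[0]
unlink(c): bitmap=......... | 
create(c): bitmap=F........ | c=[0]
append(c, 1): bitmap=FF....... | c=[0, 1]
append(c, 1): bitmap=FFF...... | c=[0, 1, 2]
append(c, 1): bitmap=FFFF..... | c=[0, 1, 2, 3]

blocks(c) = [0, 1, 2, 3]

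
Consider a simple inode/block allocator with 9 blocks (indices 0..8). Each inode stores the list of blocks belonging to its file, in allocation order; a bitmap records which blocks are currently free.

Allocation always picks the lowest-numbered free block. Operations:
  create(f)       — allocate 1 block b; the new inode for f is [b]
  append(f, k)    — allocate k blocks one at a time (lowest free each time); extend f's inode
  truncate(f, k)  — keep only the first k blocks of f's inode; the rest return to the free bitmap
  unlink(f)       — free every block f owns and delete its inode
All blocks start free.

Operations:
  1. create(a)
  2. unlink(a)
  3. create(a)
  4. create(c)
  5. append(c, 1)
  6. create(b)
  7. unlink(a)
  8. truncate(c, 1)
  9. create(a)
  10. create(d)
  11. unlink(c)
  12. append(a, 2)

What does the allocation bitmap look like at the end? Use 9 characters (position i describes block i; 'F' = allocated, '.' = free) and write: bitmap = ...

[1] create(a) — a=0 (map F........)
[2] unlink(a) —  (map .........)
[3] create(a) — a=0 (map F........)
[4] create(c) — a=0 c=1 (map FF.......)
[5] append(c, 1) — a=0 c=1,2 (map FFF......)
[6] create(b) — a=0 b=3 c=1,2 (map FFFF.....)
[7] unlink(a) — b=3 c=1,2 (map .FFF.....)
[8] truncate(c, 1) — b=3 c=1 (map .F.F.....)
[9] create(a) — a=0 b=3 c=1 (map FF.F.....)
[10] create(d) — a=0 b=3 c=1 d=2 (map FFFF.....)
[11] unlink(c) — a=0 b=3 d=2 (map F.FF.....)
[12] append(a, 2) — a=0,1,4 b=3 d=2 (map FFFFF....)

bitmap = FFFFF....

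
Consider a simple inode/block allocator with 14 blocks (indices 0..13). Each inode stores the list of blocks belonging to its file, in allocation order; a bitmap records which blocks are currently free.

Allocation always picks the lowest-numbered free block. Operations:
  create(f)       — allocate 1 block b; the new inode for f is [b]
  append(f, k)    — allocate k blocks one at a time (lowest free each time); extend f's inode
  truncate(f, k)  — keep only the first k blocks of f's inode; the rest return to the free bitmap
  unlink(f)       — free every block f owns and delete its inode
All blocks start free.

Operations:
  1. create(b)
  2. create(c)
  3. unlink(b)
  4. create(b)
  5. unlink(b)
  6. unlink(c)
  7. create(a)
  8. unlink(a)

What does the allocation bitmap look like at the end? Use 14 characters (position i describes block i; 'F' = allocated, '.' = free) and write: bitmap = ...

after create(b) → b:[0]  free=[F.............]
after create(c) → b:[0], c:[1]  free=[FF............]
after unlink(b) → c:[1]  free=[.F............]
after create(b) → b:[0], c:[1]  free=[FF............]
after unlink(b) → c:[1]  free=[.F............]
after unlink(c) →   free=[..............]
after create(a) → a:[0]  free=[F.............]
after unlink(a) →   free=[..............]

bitmap = ..............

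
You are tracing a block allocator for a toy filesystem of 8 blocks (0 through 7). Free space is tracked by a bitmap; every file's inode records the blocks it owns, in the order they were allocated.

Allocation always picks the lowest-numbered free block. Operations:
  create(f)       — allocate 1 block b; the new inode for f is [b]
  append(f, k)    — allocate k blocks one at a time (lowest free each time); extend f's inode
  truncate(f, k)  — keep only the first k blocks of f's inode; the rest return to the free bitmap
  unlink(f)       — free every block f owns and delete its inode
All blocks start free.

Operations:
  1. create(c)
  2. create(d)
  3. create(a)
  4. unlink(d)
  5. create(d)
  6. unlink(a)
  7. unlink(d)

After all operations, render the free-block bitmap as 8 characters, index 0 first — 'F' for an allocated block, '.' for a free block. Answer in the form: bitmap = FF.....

  1. create(c)  ⇒  F.......  {c→[0]}
  2. create(d)  ⇒  FF......  {c→[0]; d→[1]}
  3. create(a)  ⇒  FFF.....  {a→[2]; c→[0]; d→[1]}
  4. unlink(d)  ⇒  F.F.....  {a→[2]; c→[0]}
  5. create(d)  ⇒  FFF.....  {a→[2]; c→[0]; d→[1]}
  6. unlink(a)  ⇒  FF......  {c→[0]; d→[1]}
  7. unlink(d)  ⇒  F.......  {c→[0]}

bitmap = F.......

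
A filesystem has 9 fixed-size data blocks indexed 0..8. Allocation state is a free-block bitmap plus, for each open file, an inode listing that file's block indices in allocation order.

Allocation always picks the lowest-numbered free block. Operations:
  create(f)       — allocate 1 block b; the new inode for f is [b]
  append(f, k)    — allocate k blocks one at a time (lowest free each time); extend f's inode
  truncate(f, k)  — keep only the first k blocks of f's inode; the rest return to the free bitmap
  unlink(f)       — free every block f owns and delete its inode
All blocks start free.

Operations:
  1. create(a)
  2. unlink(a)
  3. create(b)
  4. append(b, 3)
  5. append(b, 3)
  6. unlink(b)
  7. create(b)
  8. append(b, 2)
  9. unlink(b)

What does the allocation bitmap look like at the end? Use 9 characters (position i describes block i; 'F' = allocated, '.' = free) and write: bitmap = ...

bitmap = .........

create(a): bitmap=F........ | a=[0]
unlink(a): bitmap=......... | 
create(b): bitmap=F........ | b=[0]
append(b, 3): bitmap=FFFF..... | b=[0, 1, 2, 3]
append(b, 3): bitmap=FFFFFFF.. | b=[0, 1, 2, 3, 4, 5, 6]
unlink(b): bitmap=......... | 
create(b): bitmap=F........ | b=[0]
append(b, 2): bitmap=FFF...... | b=[0, 1, 2]
unlink(b): bitmap=......... | 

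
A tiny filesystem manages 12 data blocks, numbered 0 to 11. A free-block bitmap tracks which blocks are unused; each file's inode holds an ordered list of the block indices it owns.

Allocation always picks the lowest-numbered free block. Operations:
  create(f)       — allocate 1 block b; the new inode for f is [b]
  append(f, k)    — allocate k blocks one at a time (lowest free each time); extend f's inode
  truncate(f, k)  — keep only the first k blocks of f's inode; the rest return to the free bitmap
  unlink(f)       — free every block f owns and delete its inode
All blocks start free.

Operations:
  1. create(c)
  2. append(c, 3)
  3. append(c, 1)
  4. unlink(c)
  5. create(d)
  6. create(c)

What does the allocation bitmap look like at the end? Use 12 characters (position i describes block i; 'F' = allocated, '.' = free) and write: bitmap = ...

after create(c) → c:[0]  free=[F...........]
after append(c, 3) → c:[0, 1, 2, 3]  free=[FFFF........]
after append(c, 1) → c:[0, 1, 2, 3, 4]  free=[FFFFF.......]
after unlink(c) →   free=[............]
after create(d) → d:[0]  free=[F...........]
after create(c) → c:[1], d:[0]  free=[FF..........]

bitmap = FF..........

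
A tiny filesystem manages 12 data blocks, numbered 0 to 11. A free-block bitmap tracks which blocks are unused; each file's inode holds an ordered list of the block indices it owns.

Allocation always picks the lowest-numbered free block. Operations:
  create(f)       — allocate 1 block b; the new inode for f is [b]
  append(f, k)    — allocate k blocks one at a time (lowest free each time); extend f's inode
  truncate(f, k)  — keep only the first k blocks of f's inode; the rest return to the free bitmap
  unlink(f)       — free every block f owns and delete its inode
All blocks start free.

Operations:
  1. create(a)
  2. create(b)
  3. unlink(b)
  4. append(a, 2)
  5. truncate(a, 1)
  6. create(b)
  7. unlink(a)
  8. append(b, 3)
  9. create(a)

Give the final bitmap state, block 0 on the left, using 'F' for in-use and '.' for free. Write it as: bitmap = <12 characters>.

after create(a) → a:[0]  free=[F...........]
after create(b) → a:[0], b:[1]  free=[FF..........]
after unlink(b) → a:[0]  free=[F...........]
after append(a, 2) → a:[0, 1, 2]  free=[FFF.........]
after truncate(a, 1) → a:[0]  free=[F...........]
after create(b) → a:[0], b:[1]  free=[FF..........]
after unlink(a) → b:[1]  free=[.F..........]
after append(b, 3) → b:[1, 0, 2, 3]  free=[FFFF........]
after create(a) → a:[4], b:[1, 0, 2, 3]  free=[FFFFF.......]

bitmap = FFFFF.......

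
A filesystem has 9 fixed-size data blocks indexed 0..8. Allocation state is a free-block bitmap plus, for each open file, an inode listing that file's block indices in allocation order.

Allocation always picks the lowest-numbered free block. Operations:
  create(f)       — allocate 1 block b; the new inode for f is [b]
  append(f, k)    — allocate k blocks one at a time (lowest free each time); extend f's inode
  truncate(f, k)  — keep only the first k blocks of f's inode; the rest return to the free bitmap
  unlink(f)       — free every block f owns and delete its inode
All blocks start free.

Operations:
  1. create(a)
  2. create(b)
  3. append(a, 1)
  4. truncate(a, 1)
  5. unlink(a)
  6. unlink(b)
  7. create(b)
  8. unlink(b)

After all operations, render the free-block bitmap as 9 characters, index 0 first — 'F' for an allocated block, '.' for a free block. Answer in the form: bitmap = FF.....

after create(a) → a:[0]  free=[F........]
after create(b) → a:[0], b:[1]  free=[FF.......]
after append(a, 1) → a:[0, 2], b:[1]  free=[FFF......]
after truncate(a, 1) → a:[0], b:[1]  free=[FF.......]
after unlink(a) → b:[1]  free=[.F.......]
after unlink(b) →   free=[.........]
after create(b) → b:[0]  free=[F........]
after unlink(b) →   free=[.........]

bitmap = .........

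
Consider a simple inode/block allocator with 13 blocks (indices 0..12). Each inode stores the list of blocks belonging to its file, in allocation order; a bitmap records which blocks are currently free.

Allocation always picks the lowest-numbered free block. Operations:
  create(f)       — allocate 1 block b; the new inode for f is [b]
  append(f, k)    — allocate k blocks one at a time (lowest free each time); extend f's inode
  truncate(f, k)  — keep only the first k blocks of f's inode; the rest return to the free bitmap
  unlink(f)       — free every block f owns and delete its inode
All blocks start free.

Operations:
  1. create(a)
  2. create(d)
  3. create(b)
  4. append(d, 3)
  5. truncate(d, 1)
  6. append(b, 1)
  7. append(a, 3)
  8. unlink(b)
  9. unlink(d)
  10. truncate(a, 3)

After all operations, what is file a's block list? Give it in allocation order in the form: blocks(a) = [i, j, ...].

blocks(a) = [0, 4, 5]

  1. create(a)  ⇒  F............  {a→[0]}
  2. create(d)  ⇒  FF...........  {a→[0]; d→[1]}
  3. create(b)  ⇒  FFF..........  {a→[0]; b→[2]; d→[1]}
  4. append(d, 3)  ⇒  FFFFFF.......  {a→[0]; b→[2]; d→[1, 3, 4, 5]}
  5. truncate(d, 1)  ⇒  FFF..........  {a→[0]; b→[2]; d→[1]}
  6. append(b, 1)  ⇒  FFFF.........  {a→[0]; b→[2, 3]; d→[1]}
  7. append(a, 3)  ⇒  FFFFFFF......  {a→[0, 4, 5, 6]; b→[2, 3]; d→[1]}
  8. unlink(b)  ⇒  FF..FFF......  {a→[0, 4, 5, 6]; d→[1]}
  9. unlink(d)  ⇒  F...FFF......  {a→[0, 4, 5, 6]}
  10. truncate(a, 3)  ⇒  F...FF.......  {a→[0, 4, 5]}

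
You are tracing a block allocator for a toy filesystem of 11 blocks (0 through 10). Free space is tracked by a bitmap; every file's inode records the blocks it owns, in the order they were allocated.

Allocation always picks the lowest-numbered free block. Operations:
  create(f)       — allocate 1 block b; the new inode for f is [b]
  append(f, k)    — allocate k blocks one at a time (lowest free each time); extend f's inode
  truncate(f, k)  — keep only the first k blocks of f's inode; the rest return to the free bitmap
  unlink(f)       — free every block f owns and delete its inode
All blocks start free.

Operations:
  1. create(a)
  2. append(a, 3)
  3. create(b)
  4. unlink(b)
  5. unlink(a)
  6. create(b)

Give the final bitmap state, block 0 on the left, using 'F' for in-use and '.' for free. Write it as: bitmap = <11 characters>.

  1. create(a)  ⇒  F..........  {a→[0]}
  2. append(a, 3)  ⇒  FFFF.......  {a→[0, 1, 2, 3]}
  3. create(b)  ⇒  FFFFF......  {a→[0, 1, 2, 3]; b→[4]}
  4. unlink(b)  ⇒  FFFF.......  {a→[0, 1, 2, 3]}
  5. unlink(a)  ⇒  ...........  {}
  6. create(b)  ⇒  F..........  {b→[0]}

bitmap = F..........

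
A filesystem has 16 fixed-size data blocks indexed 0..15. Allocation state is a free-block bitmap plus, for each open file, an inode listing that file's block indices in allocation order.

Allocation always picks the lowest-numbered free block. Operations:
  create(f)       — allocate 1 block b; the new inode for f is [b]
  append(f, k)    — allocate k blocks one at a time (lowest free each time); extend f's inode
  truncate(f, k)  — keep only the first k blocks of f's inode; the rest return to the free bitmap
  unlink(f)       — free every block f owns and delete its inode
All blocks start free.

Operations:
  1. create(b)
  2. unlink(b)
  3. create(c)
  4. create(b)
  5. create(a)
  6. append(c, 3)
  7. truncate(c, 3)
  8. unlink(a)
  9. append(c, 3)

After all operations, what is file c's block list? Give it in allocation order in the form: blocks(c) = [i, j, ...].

blocks(c) = [0, 3, 4, 2, 5, 6]

[1] create(b) — b=0 (map F...............)
[2] unlink(b) —  (map ................)
[3] create(c) — c=0 (map F...............)
[4] create(b) — b=1 c=0 (map FF..............)
[5] create(a) — a=2 b=1 c=0 (map FFF.............)
[6] append(c, 3) — a=2 b=1 c=0,3,4,5 (map FFFFFF..........)
[7] truncate(c, 3) — a=2 b=1 c=0,3,4 (map FFFFF...........)
[8] unlink(a) — b=1 c=0,3,4 (map FF.FF...........)
[9] append(c, 3) — b=1 c=0,3,4,2,5,6 (map FFFFFFF.........)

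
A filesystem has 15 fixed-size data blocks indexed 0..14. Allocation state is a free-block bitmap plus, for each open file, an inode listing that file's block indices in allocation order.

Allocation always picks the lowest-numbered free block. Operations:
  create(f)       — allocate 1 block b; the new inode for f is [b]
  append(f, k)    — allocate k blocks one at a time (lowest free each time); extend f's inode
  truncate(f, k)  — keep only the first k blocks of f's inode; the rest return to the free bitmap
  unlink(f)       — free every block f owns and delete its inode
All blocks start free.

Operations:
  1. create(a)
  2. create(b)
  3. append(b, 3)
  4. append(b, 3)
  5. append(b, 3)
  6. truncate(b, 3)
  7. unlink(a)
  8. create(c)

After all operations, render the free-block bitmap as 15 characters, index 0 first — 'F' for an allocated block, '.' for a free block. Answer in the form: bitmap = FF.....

create(a): bitmap=F.............. | a=[0]
create(b): bitmap=FF............. | a=[0] b=[1]
append(b, 3): bitmap=FFFFF.......... | a=[0] b=[1, 2, 3, 4]
append(b, 3): bitmap=FFFFFFFF....... | a=[0] b=[1, 2, 3, 4, 5, 6, 7]
append(b, 3): bitmap=FFFFFFFFFFF.... | a=[0] b=[1, 2, 3, 4, 5, 6, 7, 8, 9, 10]
truncate(b, 3): bitmap=FFFF........... | a=[0] b=[1, 2, 3]
unlink(a): bitmap=.FFF........... | b=[1, 2, 3]
create(c): bitmap=FFFF........... | b=[1, 2, 3] c=[0]

bitmap = FFFF...........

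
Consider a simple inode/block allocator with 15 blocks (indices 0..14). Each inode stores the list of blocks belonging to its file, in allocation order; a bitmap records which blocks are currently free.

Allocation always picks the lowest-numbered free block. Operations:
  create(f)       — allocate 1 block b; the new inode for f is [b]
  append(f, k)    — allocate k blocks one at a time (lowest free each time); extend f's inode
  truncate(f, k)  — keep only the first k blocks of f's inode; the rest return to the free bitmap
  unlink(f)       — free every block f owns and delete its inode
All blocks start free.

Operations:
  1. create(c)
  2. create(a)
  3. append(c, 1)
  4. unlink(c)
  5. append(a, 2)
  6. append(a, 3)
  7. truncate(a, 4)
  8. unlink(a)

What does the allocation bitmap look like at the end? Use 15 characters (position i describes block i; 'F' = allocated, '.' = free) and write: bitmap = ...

bitmap = ...............

create(c): bitmap=F.............. | c=[0]
create(a): bitmap=FF............. | a=[1] c=[0]
append(c, 1): bitmap=FFF............ | a=[1] c=[0, 2]
unlink(c): bitmap=.F............. | a=[1]
append(a, 2): bitmap=FFF............ | a=[1, 0, 2]
append(a, 3): bitmap=FFFFFF......... | a=[1, 0, 2, 3, 4, 5]
truncate(a, 4): bitmap=FFFF........... | a=[1, 0, 2, 3]
unlink(a): bitmap=............... | 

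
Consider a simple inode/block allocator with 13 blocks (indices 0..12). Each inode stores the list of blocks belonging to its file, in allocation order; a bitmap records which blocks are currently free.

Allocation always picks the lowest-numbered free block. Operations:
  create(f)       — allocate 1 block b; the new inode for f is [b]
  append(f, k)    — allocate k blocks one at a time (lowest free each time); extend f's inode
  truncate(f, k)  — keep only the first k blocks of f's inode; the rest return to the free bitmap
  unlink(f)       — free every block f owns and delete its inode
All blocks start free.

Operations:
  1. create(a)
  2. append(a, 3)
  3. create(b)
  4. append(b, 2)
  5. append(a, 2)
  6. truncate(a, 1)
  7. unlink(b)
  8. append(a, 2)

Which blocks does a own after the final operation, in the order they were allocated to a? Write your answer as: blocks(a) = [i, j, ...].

after create(a) → a:[0]  free=[F............]
after append(a, 3) → a:[0, 1, 2, 3]  free=[FFFF.........]
after create(b) → a:[0, 1, 2, 3], b:[4]  free=[FFFFF........]
after append(b, 2) → a:[0, 1, 2, 3], b:[4, 5, 6]  free=[FFFFFFF......]
after append(a, 2) → a:[0, 1, 2, 3, 7, 8], b:[4, 5, 6]  free=[FFFFFFFFF....]
after truncate(a, 1) → a:[0], b:[4, 5, 6]  free=[F...FFF......]
after unlink(b) → a:[0]  free=[F............]
after append(a, 2) → a:[0, 1, 2]  free=[FFF..........]

blocks(a) = [0, 1, 2]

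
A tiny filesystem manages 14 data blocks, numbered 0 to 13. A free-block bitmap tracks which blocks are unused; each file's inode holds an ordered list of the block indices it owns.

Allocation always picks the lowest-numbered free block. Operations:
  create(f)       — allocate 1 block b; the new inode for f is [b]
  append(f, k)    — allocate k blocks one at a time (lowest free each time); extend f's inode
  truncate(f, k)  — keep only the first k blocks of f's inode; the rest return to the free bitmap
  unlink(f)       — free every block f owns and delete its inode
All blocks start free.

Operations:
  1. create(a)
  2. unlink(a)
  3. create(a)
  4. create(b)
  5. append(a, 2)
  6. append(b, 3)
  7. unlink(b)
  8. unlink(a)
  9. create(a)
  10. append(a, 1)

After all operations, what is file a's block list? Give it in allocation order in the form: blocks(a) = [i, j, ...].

blocks(a) = [0, 1]

create(a): bitmap=F............. | a=[0]
unlink(a): bitmap=.............. | 
create(a): bitmap=F............. | a=[0]
create(b): bitmap=FF............ | a=[0] b=[1]
append(a, 2): bitmap=FFFF.......... | a=[0, 2, 3] b=[1]
append(b, 3): bitmap=FFFFFFF....... | a=[0, 2, 3] b=[1, 4, 5, 6]
unlink(b): bitmap=F.FF.......... | a=[0, 2, 3]
unlink(a): bitmap=.............. | 
create(a): bitmap=F............. | a=[0]
append(a, 1): bitmap=FF............ | a=[0, 1]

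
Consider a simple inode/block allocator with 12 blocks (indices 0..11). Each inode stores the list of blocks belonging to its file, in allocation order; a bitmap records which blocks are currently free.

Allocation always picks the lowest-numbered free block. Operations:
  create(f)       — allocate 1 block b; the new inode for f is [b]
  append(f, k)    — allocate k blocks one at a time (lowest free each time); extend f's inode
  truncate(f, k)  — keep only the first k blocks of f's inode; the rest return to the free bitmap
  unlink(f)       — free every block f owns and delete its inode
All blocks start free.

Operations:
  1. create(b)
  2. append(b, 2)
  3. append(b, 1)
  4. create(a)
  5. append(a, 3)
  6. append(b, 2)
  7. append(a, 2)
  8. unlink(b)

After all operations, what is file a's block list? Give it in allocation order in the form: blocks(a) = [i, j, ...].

blocks(a) = [4, 5, 6, 7, 10, 11]

after create(b) → b:[0]  free=[F...........]
after append(b, 2) → b:[0, 1, 2]  free=[FFF.........]
after append(b, 1) → b:[0, 1, 2, 3]  free=[FFFF........]
after create(a) → a:[4], b:[0, 1, 2, 3]  free=[FFFFF.......]
after append(a, 3) → a:[4, 5, 6, 7], b:[0, 1, 2, 3]  free=[FFFFFFFF....]
after append(b, 2) → a:[4, 5, 6, 7], b:[0, 1, 2, 3, 8, 9]  free=[FFFFFFFFFF..]
after append(a, 2) → a:[4, 5, 6, 7, 10, 11], b:[0, 1, 2, 3, 8, 9]  free=[FFFFFFFFFFFF]
after unlink(b) → a:[4, 5, 6, 7, 10, 11]  free=[....FFFF..FF]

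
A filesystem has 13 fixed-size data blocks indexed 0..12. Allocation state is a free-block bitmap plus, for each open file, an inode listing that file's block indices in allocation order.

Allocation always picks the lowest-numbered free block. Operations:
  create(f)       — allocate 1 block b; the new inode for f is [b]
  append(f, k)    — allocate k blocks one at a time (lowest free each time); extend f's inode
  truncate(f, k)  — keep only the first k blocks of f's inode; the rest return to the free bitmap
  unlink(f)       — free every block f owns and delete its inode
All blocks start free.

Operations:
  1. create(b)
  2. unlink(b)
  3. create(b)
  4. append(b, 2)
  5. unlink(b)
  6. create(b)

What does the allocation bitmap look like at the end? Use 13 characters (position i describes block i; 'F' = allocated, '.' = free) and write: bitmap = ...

bitmap = F............

  1. create(b)  ⇒  F............  {b→[0]}
  2. unlink(b)  ⇒  .............  {}
  3. create(b)  ⇒  F............  {b→[0]}
  4. append(b, 2)  ⇒  FFF..........  {b→[0, 1, 2]}
  5. unlink(b)  ⇒  .............  {}
  6. create(b)  ⇒  F............  {b→[0]}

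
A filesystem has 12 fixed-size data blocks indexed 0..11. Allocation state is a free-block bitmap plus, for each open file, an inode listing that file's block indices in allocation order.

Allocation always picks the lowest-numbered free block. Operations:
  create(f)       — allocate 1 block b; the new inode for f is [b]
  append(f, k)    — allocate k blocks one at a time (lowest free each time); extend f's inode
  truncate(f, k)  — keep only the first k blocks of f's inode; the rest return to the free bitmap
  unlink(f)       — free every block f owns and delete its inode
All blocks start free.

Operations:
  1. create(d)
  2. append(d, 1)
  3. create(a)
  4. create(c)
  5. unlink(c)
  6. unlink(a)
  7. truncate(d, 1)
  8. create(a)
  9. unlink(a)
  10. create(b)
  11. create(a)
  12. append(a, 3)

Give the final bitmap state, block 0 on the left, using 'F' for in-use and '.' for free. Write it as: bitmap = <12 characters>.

bitmap = FFFFFF......

  1. create(d)  ⇒  F...........  {d→[0]}
  2. append(d, 1)  ⇒  FF..........  {d→[0, 1]}
  3. create(a)  ⇒  FFF.........  {a→[2]; d→[0, 1]}
  4. create(c)  ⇒  FFFF........  {a→[2]; c→[3]; d→[0, 1]}
  5. unlink(c)  ⇒  FFF.........  {a→[2]; d→[0, 1]}
  6. unlink(a)  ⇒  FF..........  {d→[0, 1]}
  7. truncate(d, 1)  ⇒  F...........  {d→[0]}
  8. create(a)  ⇒  FF..........  {a→[1]; d→[0]}
  9. unlink(a)  ⇒  F...........  {d→[0]}
  10. create(b)  ⇒  FF..........  {b→[1]; d→[0]}
  11. create(a)  ⇒  FFF.........  {a→[2]; b→[1]; d→[0]}
  12. append(a, 3)  ⇒  FFFFFF......  {a→[2, 3, 4, 5]; b→[1]; d→[0]}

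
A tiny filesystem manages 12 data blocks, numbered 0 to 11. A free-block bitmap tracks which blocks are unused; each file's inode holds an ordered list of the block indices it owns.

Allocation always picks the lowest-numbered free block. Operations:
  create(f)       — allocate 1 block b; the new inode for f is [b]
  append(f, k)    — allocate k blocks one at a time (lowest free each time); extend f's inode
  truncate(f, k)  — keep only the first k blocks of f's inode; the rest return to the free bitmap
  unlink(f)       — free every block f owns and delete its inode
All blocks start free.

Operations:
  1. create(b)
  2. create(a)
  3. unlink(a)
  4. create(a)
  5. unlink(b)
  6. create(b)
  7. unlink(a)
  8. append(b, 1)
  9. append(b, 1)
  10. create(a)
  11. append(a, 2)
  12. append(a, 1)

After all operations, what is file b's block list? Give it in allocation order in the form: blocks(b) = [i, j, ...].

after create(b) → b:[0]  free=[F...........]
after create(a) → a:[1], b:[0]  free=[FF..........]
after unlink(a) → b:[0]  free=[F...........]
after create(a) → a:[1], b:[0]  free=[FF..........]
after unlink(b) → a:[1]  free=[.F..........]
after create(b) → a:[1], b:[0]  free=[FF..........]
after unlink(a) → b:[0]  free=[F...........]
after append(b, 1) → b:[0, 1]  free=[FF..........]
after append(b, 1) → b:[0, 1, 2]  free=[FFF.........]
after create(a) → a:[3], b:[0, 1, 2]  free=[FFFF........]
after append(a, 2) → a:[3, 4, 5], b:[0, 1, 2]  free=[FFFFFF......]
after append(a, 1) → a:[3, 4, 5, 6], b:[0, 1, 2]  free=[FFFFFFF.....]

blocks(b) = [0, 1, 2]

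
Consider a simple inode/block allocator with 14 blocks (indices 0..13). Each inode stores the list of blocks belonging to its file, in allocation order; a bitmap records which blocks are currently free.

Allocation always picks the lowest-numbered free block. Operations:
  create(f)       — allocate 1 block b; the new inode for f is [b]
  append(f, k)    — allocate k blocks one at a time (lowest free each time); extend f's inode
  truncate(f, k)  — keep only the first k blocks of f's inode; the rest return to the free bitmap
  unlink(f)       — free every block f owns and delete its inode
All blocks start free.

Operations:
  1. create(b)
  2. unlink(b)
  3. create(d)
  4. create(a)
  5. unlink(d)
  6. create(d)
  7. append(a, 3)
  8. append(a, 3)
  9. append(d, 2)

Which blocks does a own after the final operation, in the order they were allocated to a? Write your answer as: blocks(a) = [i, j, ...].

blocks(a) = [1, 2, 3, 4, 5, 6, 7]

after create(b) → b:[0]  free=[F.............]
after unlink(b) →   free=[..............]
after create(d) → d:[0]  free=[F.............]
after create(a) → a:[1], d:[0]  free=[FF............]
after unlink(d) → a:[1]  free=[.F............]
after create(d) → a:[1], d:[0]  free=[FF............]
after append(a, 3) → a:[1, 2, 3, 4], d:[0]  free=[FFFFF.........]
after append(a, 3) → a:[1, 2, 3, 4, 5, 6, 7], d:[0]  free=[FFFFFFFF......]
after append(d, 2) → a:[1, 2, 3, 4, 5, 6, 7], d:[0, 8, 9]  free=[FFFFFFFFFF....]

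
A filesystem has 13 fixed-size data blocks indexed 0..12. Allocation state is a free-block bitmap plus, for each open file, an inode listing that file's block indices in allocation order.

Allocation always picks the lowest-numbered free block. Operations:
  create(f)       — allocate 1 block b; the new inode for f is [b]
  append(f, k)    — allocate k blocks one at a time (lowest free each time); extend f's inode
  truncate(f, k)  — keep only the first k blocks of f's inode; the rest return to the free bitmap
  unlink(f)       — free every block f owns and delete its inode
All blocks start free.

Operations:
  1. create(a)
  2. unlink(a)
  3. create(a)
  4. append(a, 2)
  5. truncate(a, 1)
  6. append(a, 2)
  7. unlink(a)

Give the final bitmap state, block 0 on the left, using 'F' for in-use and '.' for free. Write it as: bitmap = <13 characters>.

bitmap = .............

after create(a) → a:[0]  free=[F............]
after unlink(a) →   free=[.............]
after create(a) → a:[0]  free=[F............]
after append(a, 2) → a:[0, 1, 2]  free=[FFF..........]
after truncate(a, 1) → a:[0]  free=[F............]
after append(a, 2) → a:[0, 1, 2]  free=[FFF..........]
after unlink(a) →   free=[.............]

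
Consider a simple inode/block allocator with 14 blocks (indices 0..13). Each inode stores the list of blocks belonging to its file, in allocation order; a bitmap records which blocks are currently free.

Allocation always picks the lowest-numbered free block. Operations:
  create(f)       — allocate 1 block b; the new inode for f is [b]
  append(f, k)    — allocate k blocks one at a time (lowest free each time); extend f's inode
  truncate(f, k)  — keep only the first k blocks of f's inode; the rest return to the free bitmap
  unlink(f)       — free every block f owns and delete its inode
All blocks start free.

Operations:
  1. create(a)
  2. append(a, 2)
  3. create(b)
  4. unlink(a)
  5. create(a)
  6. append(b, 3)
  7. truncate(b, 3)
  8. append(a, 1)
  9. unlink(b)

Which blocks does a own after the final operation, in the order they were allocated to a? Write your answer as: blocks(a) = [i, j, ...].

blocks(a) = [0, 4]

  1. create(a)  ⇒  F.............  {a→[0]}
  2. append(a, 2)  ⇒  FFF...........  {a→[0, 1, 2]}
  3. create(b)  ⇒  FFFF..........  {a→[0, 1, 2]; b→[3]}
  4. unlink(a)  ⇒  ...F..........  {b→[3]}
  5. create(a)  ⇒  F..F..........  {a→[0]; b→[3]}
  6. append(b, 3)  ⇒  FFFFF.........  {a→[0]; b→[3, 1, 2, 4]}
  7. truncate(b, 3)  ⇒  FFFF..........  {a→[0]; b→[3, 1, 2]}
  8. append(a, 1)  ⇒  FFFFF.........  {a→[0, 4]; b→[3, 1, 2]}
  9. unlink(b)  ⇒  F...F.........  {a→[0, 4]}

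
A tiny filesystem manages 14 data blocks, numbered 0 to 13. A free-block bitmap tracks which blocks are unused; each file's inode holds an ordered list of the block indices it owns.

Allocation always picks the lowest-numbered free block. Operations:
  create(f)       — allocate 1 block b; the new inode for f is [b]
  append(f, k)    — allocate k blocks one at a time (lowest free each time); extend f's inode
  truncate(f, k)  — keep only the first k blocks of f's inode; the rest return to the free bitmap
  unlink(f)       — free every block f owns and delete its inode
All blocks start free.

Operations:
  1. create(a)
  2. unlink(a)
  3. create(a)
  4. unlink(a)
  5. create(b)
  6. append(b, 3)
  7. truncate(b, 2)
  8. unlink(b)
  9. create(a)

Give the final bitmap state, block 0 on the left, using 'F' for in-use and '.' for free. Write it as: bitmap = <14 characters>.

create(a): bitmap=F............. | a=[0]
unlink(a): bitmap=.............. | 
create(a): bitmap=F............. | a=[0]
unlink(a): bitmap=.............. | 
create(b): bitmap=F............. | b=[0]
append(b, 3): bitmap=FFFF.......... | b=[0, 1, 2, 3]
truncate(b, 2): bitmap=FF............ | b=[0, 1]
unlink(b): bitmap=.............. | 
create(a): bitmap=F............. | a=[0]

bitmap = F.............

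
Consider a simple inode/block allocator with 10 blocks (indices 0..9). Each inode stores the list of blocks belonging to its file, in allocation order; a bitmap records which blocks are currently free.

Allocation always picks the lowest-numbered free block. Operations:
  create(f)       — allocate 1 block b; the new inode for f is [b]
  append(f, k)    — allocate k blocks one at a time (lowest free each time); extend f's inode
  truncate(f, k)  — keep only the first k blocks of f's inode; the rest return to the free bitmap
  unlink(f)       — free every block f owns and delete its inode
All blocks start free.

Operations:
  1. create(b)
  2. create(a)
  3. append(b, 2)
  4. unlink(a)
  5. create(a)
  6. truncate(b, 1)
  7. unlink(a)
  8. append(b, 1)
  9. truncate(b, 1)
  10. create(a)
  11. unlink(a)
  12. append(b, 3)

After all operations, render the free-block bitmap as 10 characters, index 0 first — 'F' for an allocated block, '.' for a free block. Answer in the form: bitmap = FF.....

bitmap = FFFF......

create(b): bitmap=F......... | b=[0]
create(a): bitmap=FF........ | a=[1] b=[0]
append(b, 2): bitmap=FFFF...... | a=[1] b=[0, 2, 3]
unlink(a): bitmap=F.FF...... | b=[0, 2, 3]
create(a): bitmap=FFFF...... | a=[1] b=[0, 2, 3]
truncate(b, 1): bitmap=FF........ | a=[1] b=[0]
unlink(a): bitmap=F......... | b=[0]
append(b, 1): bitmap=FF........ | b=[0, 1]
truncate(b, 1): bitmap=F......... | b=[0]
create(a): bitmap=FF........ | a=[1] b=[0]
unlink(a): bitmap=F......... | b=[0]
append(b, 3): bitmap=FFFF...... | b=[0, 1, 2, 3]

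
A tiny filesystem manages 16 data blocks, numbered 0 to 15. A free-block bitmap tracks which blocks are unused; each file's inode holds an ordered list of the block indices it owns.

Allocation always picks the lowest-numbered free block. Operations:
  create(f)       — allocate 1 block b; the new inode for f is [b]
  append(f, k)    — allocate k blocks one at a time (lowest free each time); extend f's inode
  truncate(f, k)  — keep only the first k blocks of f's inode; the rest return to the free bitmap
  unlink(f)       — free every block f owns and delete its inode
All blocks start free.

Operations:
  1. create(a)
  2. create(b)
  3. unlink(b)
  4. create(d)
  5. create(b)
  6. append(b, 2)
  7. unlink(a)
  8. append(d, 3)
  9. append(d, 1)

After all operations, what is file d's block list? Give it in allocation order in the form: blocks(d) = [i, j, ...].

[1] create(a) — a=0 (map F...............)
[2] create(b) — a=0 b=1 (map FF..............)
[3] unlink(b) — a=0 (map F...............)
[4] create(d) — a=0 d=1 (map FF..............)
[5] create(b) — a=0 b=2 d=1 (map FFF.............)
[6] append(b, 2) — a=0 b=2,3,4 d=1 (map FFFFF...........)
[7] unlink(a) — b=2,3,4 d=1 (map .FFFF...........)
[8] append(d, 3) — b=2,3,4 d=1,0,5,6 (map FFFFFFF.........)
[9] append(d, 1) — b=2,3,4 d=1,0,5,6,7 (map FFFFFFFF........)

blocks(d) = [1, 0, 5, 6, 7]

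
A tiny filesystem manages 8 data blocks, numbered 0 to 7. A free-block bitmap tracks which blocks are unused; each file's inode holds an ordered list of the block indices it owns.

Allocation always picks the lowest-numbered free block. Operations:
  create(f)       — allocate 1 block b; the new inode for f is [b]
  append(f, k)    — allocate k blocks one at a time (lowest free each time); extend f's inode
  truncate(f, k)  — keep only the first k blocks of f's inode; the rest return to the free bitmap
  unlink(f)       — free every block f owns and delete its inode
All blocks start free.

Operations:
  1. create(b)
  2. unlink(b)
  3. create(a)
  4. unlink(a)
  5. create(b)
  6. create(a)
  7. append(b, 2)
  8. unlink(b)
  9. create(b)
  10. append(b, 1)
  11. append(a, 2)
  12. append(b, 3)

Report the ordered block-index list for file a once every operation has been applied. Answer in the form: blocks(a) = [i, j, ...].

blocks(a) = [1, 3, 4]

[1] create(b) — b=0 (map F.......)
[2] unlink(b) —  (map ........)
[3] create(a) — a=0 (map F.......)
[4] unlink(a) —  (map ........)
[5] create(b) — b=0 (map F.......)
[6] create(a) — a=1 b=0 (map FF......)
[7] append(b, 2) — a=1 b=0,2,3 (map FFFF....)
[8] unlink(b) — a=1 (map .F......)
[9] create(b) — a=1 b=0 (map FF......)
[10] append(b, 1) — a=1 b=0,2 (map FFF.....)
[11] append(a, 2) — a=1,3,4 b=0,2 (map FFFFF...)
[12] append(b, 3) — a=1,3,4 b=0,2,5,6,7 (map FFFFFFFF)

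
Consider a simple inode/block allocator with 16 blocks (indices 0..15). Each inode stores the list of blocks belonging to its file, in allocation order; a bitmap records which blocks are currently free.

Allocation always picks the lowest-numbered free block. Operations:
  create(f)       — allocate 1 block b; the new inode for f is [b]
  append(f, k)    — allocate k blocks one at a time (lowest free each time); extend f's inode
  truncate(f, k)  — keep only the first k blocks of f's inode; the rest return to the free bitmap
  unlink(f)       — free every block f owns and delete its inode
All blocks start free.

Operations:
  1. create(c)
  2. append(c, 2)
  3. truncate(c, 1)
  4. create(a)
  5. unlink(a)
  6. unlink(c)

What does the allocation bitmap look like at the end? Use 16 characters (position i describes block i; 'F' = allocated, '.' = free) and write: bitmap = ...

create(c): bitmap=F............... | c=[0]
append(c, 2): bitmap=FFF............. | c=[0, 1, 2]
truncate(c, 1): bitmap=F............... | c=[0]
create(a): bitmap=FF.............. | a=[1] c=[0]
unlink(a): bitmap=F............... | c=[0]
unlink(c): bitmap=................ | 

bitmap = ................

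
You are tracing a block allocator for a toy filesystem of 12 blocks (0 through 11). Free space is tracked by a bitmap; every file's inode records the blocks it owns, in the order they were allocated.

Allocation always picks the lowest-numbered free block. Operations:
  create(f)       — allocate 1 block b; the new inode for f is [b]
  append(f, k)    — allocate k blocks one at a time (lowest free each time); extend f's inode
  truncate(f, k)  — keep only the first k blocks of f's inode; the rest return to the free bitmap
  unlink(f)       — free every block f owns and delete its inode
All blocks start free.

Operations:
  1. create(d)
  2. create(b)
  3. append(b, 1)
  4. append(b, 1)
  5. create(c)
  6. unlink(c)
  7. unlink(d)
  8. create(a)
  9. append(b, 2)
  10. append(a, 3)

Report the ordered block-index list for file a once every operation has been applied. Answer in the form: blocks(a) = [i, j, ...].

blocks(a) = [0, 6, 7, 8]

  1. create(d)  ⇒  F...........  {d→[0]}
  2. create(b)  ⇒  FF..........  {b→[1]; d→[0]}
  3. append(b, 1)  ⇒  FFF.........  {b→[1, 2]; d→[0]}
  4. append(b, 1)  ⇒  FFFF........  {b→[1, 2, 3]; d→[0]}
  5. create(c)  ⇒  FFFFF.......  {b→[1, 2, 3]; c→[4]; d→[0]}
  6. unlink(c)  ⇒  FFFF........  {b→[1, 2, 3]; d→[0]}
  7. unlink(d)  ⇒  .FFF........  {b→[1, 2, 3]}
  8. create(a)  ⇒  FFFF........  {a→[0]; b→[1, 2, 3]}
  9. append(b, 2)  ⇒  FFFFFF......  {a→[0]; b→[1, 2, 3, 4, 5]}
  10. append(a, 3)  ⇒  FFFFFFFFF...  {a→[0, 6, 7, 8]; b→[1, 2, 3, 4, 5]}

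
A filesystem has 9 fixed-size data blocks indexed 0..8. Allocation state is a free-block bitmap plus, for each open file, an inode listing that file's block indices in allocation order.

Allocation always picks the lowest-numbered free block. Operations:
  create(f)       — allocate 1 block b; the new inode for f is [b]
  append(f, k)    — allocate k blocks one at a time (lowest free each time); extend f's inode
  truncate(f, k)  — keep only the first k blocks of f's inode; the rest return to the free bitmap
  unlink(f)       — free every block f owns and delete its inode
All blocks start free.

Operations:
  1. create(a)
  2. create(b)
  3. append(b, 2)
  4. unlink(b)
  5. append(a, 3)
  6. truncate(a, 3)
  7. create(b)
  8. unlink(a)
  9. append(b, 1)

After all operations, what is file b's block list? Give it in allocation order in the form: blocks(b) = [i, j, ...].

  1. create(a)  ⇒  F........  {a→[0]}
  2. create(b)  ⇒  FF.......  {a→[0]; b→[1]}
  3. append(b, 2)  ⇒  FFFF.....  {a→[0]; b→[1, 2, 3]}
  4. unlink(b)  ⇒  F........  {a→[0]}
  5. append(a, 3)  ⇒  FFFF.....  {a→[0, 1, 2, 3]}
  6. truncate(a, 3)  ⇒  FFF......  {a→[0, 1, 2]}
  7. create(b)  ⇒  FFFF.....  {a→[0, 1, 2]; b→[3]}
  8. unlink(a)  ⇒  ...F.....  {b→[3]}
  9. append(b, 1)  ⇒  F..F.....  {b→[3, 0]}

blocks(b) = [3, 0]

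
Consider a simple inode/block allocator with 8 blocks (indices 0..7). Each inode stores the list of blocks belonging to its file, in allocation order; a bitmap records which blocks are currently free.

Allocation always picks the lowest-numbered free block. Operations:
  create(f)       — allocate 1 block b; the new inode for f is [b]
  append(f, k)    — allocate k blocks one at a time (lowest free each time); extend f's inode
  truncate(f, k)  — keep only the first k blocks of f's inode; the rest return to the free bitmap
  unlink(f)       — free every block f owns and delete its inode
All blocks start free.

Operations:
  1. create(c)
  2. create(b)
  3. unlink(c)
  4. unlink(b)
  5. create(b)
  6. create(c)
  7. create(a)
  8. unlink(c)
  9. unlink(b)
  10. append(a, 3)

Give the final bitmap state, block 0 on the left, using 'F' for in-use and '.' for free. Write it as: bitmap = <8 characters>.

[1] create(c) — c=0 (map F.......)
[2] create(b) — b=1 c=0 (map FF......)
[3] unlink(c) — b=1 (map .F......)
[4] unlink(b) —  (map ........)
[5] create(b) — b=0 (map F.......)
[6] create(c) — b=0 c=1 (map FF......)
[7] create(a) — a=2 b=0 c=1 (map FFF.....)
[8] unlink(c) — a=2 b=0 (map F.F.....)
[9] unlink(b) — a=2 (map ..F.....)
[10] append(a, 3) — a=2,0,1,3 (map FFFF....)

bitmap = FFFF....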